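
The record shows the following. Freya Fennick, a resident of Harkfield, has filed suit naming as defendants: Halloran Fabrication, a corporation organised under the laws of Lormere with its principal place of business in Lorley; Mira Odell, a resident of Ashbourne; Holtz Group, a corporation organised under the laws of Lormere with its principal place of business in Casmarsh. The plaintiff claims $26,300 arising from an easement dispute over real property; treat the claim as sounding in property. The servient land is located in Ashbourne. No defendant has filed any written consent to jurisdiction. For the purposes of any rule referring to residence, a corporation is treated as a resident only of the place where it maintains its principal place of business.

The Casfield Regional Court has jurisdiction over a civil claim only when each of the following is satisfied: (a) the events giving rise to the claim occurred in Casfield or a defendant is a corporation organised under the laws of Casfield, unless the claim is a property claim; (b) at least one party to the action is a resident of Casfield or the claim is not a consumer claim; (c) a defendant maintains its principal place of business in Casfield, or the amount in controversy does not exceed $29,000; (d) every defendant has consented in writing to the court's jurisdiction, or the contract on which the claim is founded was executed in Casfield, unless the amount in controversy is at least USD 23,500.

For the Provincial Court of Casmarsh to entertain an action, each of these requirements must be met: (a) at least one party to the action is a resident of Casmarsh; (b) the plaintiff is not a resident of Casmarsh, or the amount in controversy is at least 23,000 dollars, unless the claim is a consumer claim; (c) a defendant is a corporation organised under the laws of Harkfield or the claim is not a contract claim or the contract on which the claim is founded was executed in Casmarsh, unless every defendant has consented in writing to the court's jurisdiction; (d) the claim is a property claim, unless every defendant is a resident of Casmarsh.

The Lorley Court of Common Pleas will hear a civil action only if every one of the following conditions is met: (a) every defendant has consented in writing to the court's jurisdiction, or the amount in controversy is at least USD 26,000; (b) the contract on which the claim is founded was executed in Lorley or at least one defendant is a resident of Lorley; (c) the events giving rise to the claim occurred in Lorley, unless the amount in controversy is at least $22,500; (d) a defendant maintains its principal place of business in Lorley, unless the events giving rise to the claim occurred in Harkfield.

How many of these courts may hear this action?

3

The Casfield Regional Court:
  (a) The operative events occurred in Ashbourne, not Casfield; the corporate defendant(s) are organised in Lormere, not Casfield — no alternative holds. However, the claim is a property claim, so the 'unless' proviso supplies this condition. Met.
  (b) The claim is a property claim, not a consumer claim, so this disjunct is met. Met.
  (c) The amount in controversy is $26,300, within the USD 29,000 ceiling — that alternative is enough. Met.
  (d) No such written consent has been filed; no contract (and hence no place of execution) is alleged — every alternative fails. But the amount in controversy is USD 26,300, which meets the $23,500 floor, and the 'unless' clause therefore excuses the requirement. Condition met.
  → Jurisdiction lies.
The Provincial Court of Casmarsh:
  (a) Holtz Group resides in Casmarsh. Met.
  (b) The plaintiff resides in Harkfield, which is not Casmarsh, which satisfies one of the alternatives. Met.
  (c) The claim is a property claim, not a contract claim, so this disjunct is met. Satisfied.
  (d) The claim is a property claim. Condition met.
  → Every requirement is satisfied — jurisdiction.
The Lorley Court of Common Pleas:
  (a) The amount in controversy is $26,300, which meets the USD 26,000 floor — that alternative is enough. Satisfied.
  (b) Halloran Fabrication resides in Lorley, so one alternative holds. Condition met.
  (c) The operative events occurred in Ashbourne, not Lorley. The proviso rescues it, though: the amount in controversy is USD 26,300, which meets the $22,500 floor. Met.
  (d) Halloran Fabrication has its principal place of business in Lorley. Met.
  → The court has jurisdiction.
Courts with jurisdiction: the Casfield Regional Court, the Provincial Court of Casmarsh, the Lorley Court of Common Pleas — 3 in total.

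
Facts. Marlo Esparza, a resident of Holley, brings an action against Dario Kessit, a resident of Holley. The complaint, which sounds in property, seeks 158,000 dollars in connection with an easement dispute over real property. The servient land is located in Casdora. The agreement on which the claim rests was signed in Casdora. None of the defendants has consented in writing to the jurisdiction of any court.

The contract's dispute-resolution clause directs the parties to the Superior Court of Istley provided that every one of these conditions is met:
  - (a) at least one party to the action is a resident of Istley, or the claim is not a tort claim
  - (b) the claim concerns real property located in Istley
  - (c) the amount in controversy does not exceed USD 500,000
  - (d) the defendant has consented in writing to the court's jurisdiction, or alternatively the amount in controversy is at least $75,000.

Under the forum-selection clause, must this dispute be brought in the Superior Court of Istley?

The Superior Court of Istley:
  (a) The claim is a property claim, not a tort claim, so one alternative holds. Condition met.
  (b) The property lies in Casdora, not Istley. Condition not met.
  (c) The amount in controversy is USD 158,000, within the $500,000 ceiling. Condition met.
  (d) The amount in controversy is USD 158,000, which meets the 75,000 dollars floor, which satisfies one of the alternatives. Satisfied.
  → The clause does not apply.

No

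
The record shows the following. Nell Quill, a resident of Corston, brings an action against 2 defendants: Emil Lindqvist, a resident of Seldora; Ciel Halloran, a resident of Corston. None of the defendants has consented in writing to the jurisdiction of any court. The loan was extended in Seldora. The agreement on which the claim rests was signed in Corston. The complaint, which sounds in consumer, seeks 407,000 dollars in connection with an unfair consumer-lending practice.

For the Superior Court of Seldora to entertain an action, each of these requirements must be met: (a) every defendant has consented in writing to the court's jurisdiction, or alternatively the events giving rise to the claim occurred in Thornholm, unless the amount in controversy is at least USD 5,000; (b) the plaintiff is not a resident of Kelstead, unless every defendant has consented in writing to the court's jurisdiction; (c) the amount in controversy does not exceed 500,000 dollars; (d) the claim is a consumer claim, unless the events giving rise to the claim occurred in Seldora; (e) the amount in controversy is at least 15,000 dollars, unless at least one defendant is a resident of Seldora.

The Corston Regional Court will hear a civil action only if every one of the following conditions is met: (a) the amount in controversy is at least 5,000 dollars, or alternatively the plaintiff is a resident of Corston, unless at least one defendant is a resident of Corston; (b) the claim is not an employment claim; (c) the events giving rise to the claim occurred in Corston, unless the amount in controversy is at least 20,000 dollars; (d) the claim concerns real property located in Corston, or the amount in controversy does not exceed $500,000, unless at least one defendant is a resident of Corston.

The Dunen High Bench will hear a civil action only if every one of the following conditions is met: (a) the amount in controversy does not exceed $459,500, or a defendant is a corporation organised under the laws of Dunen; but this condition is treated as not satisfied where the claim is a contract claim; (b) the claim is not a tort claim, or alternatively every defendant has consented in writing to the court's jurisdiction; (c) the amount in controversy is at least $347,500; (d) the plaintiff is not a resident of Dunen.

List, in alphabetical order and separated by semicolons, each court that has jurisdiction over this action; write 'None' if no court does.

The Superior Court of Seldora:
  (a) No such written consent has been filed; the operative events occurred in Seldora, not Thornholm — every alternative fails. But the amount in controversy is $407,000, which meets the USD 5,000 floor, and the 'unless' clause therefore excuses the requirement. Condition met.
  (b) The plaintiff resides in Corston, which is not Kelstead. Met.
  (c) The amount in controversy is 407,000 dollars, within the $500,000 ceiling. Met.
  (d) The claim is a consumer claim. Condition met.
  (e) The amount in controversy is USD 407,000, which meets the $15,000 floor. Satisfied.
  → All conditions met; jurisdiction exists.
The Corston Regional Court:
  (a) The amount in controversy is $407,000, which meets the $5,000 floor, so this disjunct is met. Condition met.
  (b) The claim is a consumer claim, not an employment claim. Condition met.
  (c) The operative events occurred in Seldora, not Corston. The proviso rescues it, though: the amount in controversy is $407,000, which meets the USD 20,000 floor. Met.
  (d) The amount in controversy is $407,000, within the $500,000 ceiling, so this disjunct is met. Condition met.
  → Jurisdiction lies.
The Dunen High Bench:
  (a) The amount in controversy is $407,000, within the USD 459,500 ceiling, so one alternative holds. And the carve-out is inapplicable — the claim is a consumer claim, not a contract claim. Met.
  (b) The claim is a consumer claim, not a tort claim, which satisfies one of the alternatives. Condition met.
  (c) The amount in controversy is $407,000, which meets the USD 347,500 floor. Satisfied.
  (d) The plaintiff resides in Corston, which is not Dunen. Met.
  → The court has jurisdiction.

the Corston Regional Court; the Dunen High Bench; the Superior Court of Seldora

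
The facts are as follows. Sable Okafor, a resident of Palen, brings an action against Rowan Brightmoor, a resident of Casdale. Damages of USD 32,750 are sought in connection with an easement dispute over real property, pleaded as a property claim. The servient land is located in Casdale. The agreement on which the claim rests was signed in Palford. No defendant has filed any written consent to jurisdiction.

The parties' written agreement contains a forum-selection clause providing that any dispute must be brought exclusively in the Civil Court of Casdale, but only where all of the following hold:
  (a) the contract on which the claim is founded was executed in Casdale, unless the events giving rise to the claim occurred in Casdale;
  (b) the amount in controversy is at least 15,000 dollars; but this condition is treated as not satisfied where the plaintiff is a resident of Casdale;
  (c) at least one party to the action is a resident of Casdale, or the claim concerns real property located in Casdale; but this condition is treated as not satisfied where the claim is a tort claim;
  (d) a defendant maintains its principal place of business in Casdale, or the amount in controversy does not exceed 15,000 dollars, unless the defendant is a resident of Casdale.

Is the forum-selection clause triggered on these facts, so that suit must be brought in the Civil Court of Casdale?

The Civil Court of Casdale:
  (a) The contract was executed in Palford, not Casdale. But the operative events occurred in Casdale, and the 'unless' clause therefore excuses the requirement. Met.
  (b) The amount in controversy is USD 32,750, which meets the USD 15,000 floor. The carve-out does not apply: the plaintiff resides in Palen, not Casdale. Satisfied.
  (c) Rowan Brightmoor resides in Casdale — that alternative is enough. And the carve-out is inapplicable — the claim is a property claim, not a tort claim. Condition met.
  (d) No defendant is a corporation; the amount in controversy is $32,750, above the $15,000 ceiling — every alternative fails. However, the defendant resides in Casdale, so the 'unless' proviso supplies this condition. Condition met.
  → The clause applies.

Yes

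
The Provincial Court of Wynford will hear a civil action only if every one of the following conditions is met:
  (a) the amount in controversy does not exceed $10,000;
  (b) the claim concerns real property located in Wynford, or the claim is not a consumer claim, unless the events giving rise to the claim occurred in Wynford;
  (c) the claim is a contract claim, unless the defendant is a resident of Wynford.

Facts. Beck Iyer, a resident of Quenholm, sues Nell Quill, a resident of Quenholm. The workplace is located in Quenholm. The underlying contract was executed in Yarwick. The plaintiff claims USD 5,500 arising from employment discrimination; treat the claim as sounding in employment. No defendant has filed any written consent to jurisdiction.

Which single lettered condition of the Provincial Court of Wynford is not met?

The Provincial Court of Wynford:
  (a) The amount in controversy is $5,500, within the $10,000 ceiling. Met.
  (b) The claim is an employment claim, not a consumer claim, so this disjunct is met. Satisfied.
  (c) The claim is an employment claim, not a contract claim. And the defendant resides in Quenholm, not Wynford, so the proviso does not save it. Condition not met.
Only condition (c) fails.

(c)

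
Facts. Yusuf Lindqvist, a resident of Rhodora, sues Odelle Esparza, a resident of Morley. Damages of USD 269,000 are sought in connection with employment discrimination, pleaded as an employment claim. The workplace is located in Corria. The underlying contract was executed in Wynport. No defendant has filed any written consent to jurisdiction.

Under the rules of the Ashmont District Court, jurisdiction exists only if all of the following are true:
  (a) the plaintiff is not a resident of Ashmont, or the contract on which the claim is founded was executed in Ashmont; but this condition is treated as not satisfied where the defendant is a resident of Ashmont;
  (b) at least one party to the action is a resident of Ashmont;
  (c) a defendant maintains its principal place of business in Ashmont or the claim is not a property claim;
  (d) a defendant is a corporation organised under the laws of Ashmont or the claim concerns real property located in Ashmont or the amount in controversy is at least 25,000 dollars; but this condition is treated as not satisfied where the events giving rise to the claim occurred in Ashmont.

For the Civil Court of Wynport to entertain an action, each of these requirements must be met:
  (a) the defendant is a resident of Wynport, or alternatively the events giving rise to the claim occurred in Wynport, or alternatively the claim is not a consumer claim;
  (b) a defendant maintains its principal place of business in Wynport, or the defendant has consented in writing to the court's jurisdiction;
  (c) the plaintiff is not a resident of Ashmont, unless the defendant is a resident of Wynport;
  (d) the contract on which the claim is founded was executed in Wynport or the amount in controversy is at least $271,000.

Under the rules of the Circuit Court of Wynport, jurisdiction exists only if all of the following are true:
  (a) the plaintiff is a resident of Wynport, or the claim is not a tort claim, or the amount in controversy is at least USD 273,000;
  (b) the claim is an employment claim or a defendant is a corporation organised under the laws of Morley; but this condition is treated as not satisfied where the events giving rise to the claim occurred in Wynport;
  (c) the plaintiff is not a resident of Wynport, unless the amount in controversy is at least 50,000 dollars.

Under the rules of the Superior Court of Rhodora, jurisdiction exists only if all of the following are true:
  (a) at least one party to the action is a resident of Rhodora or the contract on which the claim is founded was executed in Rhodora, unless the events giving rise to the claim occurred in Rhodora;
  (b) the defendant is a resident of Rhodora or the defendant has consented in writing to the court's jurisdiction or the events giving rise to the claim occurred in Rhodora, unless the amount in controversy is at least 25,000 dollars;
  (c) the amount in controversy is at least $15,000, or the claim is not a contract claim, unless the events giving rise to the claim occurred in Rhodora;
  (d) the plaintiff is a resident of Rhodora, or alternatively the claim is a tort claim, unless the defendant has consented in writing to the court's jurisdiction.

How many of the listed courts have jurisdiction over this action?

2

The Ashmont District Court:
  (a) The plaintiff resides in Rhodora, which is not Ashmont, so this disjunct is met. And the carve-out is inapplicable — the defendant resides in Morley, not Ashmont. Met.
  (b) No party resides in Ashmont. Condition not met.
  (c) The claim is an employment claim, not a property claim, so this disjunct is met. Met.
  (d) The amount in controversy is $269,000, which meets the USD 25,000 floor, which satisfies one of the alternatives. The carve-out does not apply: the operative events occurred in Corria, not Ashmont. Satisfied.
  → No jurisdiction.
The Civil Court of Wynport:
  (a) The claim is an employment claim, not a consumer claim, so this disjunct is met. Satisfied.
  (b) No defendant is a corporation; no such written consent has been filed — no alternative holds. Not met.
  (c) The plaintiff resides in Rhodora, which is not Ashmont. Met.
  (d) The contract was executed in Wynport, so one alternative holds. Met.
  → Not every requirement is met — no jurisdiction.
The Circuit Court of Wynport:
  (a) The claim is an employment claim, not a tort claim — that alternative is enough. Satisfied.
  (b) The claim is an employment claim, so this disjunct is met. The carve-out does not apply: the operative events occurred in Corria, not Wynport. Satisfied.
  (c) The plaintiff resides in Rhodora, which is not Wynport. Met.
  → All conditions met; jurisdiction exists.
The Superior Court of Rhodora:
  (a) Yusuf Lindqvist resides in Rhodora, which satisfies one of the alternatives. Met.
  (b) The defendant resides in Morley, not Rhodora; no such written consent has been filed; the operative events occurred in Corria, not Rhodora — none of the alternatives is met. The proviso rescues it, though: the amount in controversy is USD 269,000, which meets the $25,000 floor. Condition met.
  (c) The amount in controversy is 269,000 dollars, which meets the USD 15,000 floor — that alternative is enough. Condition met.
  (d) The plaintiff resides in Rhodora, so one alternative holds. Condition met.
  → The court has jurisdiction.
Courts with jurisdiction: the Circuit Court of Wynport, the Superior Court of Rhodora — 2 in total.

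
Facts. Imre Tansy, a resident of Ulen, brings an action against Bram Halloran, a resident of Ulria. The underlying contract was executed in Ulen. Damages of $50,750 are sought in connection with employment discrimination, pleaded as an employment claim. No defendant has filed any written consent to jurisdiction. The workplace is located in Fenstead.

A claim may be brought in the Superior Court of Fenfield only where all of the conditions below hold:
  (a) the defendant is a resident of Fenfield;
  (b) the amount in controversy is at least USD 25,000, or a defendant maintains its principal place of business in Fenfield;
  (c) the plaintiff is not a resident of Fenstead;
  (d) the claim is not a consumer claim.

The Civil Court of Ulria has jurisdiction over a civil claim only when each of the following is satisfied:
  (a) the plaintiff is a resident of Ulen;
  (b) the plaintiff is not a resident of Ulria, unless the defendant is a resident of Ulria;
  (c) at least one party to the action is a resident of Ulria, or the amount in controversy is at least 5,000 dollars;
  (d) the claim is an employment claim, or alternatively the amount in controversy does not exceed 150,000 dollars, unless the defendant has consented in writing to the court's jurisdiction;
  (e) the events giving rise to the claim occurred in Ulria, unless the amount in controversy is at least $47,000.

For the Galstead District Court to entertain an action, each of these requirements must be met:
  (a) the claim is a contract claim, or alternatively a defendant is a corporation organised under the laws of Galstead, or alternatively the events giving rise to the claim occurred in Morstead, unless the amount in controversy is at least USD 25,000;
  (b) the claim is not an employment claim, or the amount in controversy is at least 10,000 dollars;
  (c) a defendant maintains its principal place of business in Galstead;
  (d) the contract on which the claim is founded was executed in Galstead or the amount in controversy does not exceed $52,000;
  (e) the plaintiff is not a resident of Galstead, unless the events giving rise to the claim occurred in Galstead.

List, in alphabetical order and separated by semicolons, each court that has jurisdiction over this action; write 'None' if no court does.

The Superior Court of Fenfield:
  (a) The defendant resides in Ulria, not Fenfield. Fails.
  (b) The amount in controversy is 50,750 dollars, which meets the $25,000 floor, which satisfies one of the alternatives. Satisfied.
  (c) The plaintiff resides in Ulen, which is not Fenstead. Condition met.
  (d) The claim is an employment claim, not a consumer claim. Condition met.
  → The court lacks jurisdiction.
The Civil Court of Ulria:
  (a) The plaintiff resides in Ulen. Met.
  (b) The plaintiff resides in Ulen, which is not Ulria. Condition met.
  (c) Bram Halloran resides in Ulria, which satisfies one of the alternatives. Condition met.
  (d) The claim is an employment claim, so this disjunct is met. Condition met.
  (e) The operative events occurred in Fenstead, not Ulria. But the amount in controversy is $50,750, which meets the $47,000 floor, and the 'unless' clause therefore excuses the requirement. Condition met.
  → Every requirement is satisfied — jurisdiction.
The Galstead District Court:
  (a) The claim is an employment claim, not a contract claim; no defendant is a corporation; the operative events occurred in Fenstead, not Morstead — no alternative holds. However, the amount in controversy is 50,750 dollars, which meets the USD 25,000 floor, so the 'unless' proviso supplies this condition. Satisfied.
  (b) The amount in controversy is $50,750, which meets the 10,000 dollars floor — that alternative is enough. Met.
  (c) No defendant is a corporation. Fails.
  (d) The amount in controversy is USD 50,750, within the USD 52,000 ceiling — that alternative is enough. Met.
  (e) The plaintiff resides in Ulen, which is not Galstead. Met.
  → Not every requirement is met — no jurisdiction.

the Civil Court of Ulria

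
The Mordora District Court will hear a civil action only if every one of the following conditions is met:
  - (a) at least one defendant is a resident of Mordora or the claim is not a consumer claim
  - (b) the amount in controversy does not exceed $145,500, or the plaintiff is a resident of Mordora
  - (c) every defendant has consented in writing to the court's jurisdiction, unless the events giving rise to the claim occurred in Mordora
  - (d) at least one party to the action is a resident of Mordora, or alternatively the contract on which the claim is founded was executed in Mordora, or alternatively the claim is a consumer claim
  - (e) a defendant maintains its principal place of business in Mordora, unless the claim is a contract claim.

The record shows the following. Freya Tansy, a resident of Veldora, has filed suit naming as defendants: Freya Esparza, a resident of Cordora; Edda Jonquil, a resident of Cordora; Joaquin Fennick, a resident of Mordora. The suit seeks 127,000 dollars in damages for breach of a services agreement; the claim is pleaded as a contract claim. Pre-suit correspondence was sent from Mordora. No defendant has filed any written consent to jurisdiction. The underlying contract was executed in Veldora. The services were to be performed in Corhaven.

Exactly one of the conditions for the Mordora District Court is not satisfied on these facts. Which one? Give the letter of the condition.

The Mordora District Court:
  (a) Joaquin Fennick resides in Mordora — that alternative is enough. Met.
  (b) The amount in controversy is USD 127,000, within the USD 145,500 ceiling — that alternative is enough. Satisfied.
  (c) No such written consent has been filed. Nor does the 'unless' clause help: the operative events occurred in Corhaven, not Mordora. Not met.
  (d) Joaquin Fennick resides in Mordora, so this disjunct is met. Satisfied.
  (e) No defendant is a corporation. However, the claim is a contract claim, so the 'unless' proviso supplies this condition. Condition met.
Only condition (c) fails.

(c)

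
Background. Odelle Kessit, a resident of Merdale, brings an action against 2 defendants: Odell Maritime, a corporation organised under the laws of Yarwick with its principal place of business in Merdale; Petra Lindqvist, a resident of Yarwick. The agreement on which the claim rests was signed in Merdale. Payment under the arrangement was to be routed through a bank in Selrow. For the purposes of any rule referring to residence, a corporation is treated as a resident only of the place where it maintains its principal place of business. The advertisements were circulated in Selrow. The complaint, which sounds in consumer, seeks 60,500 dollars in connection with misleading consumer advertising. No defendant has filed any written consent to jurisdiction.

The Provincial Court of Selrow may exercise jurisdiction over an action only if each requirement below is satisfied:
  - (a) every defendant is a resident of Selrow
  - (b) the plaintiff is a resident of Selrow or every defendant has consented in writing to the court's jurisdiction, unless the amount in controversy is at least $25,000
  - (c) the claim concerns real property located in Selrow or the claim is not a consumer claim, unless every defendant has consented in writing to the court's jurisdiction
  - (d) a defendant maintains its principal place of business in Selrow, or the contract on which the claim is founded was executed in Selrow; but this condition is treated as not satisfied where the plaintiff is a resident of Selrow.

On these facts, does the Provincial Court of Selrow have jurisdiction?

No

The Provincial Court of Selrow:
  (a) The defendants reside as follows — Odell Maritime in Merdale, Petra Lindqvist in Yarwick — not all in Selrow. Not met.
  (b) The plaintiff resides in Merdale, not Selrow; no such written consent has been filed — none of the alternatives is met. The proviso rescues it, though: the amount in controversy is USD 60,500, which meets the USD 25,000 floor. Met.
  (c) The claim does not concern real property; the claim is a consumer claim — every alternative fails. And no such written consent has been filed, so the proviso does not save it. Fails.
  (d) The corporate defendant(s) have their principal place of business in Merdale, not Selrow; the contract was executed in Merdale, not Selrow — every alternative fails. Not met.
  → No jurisdiction.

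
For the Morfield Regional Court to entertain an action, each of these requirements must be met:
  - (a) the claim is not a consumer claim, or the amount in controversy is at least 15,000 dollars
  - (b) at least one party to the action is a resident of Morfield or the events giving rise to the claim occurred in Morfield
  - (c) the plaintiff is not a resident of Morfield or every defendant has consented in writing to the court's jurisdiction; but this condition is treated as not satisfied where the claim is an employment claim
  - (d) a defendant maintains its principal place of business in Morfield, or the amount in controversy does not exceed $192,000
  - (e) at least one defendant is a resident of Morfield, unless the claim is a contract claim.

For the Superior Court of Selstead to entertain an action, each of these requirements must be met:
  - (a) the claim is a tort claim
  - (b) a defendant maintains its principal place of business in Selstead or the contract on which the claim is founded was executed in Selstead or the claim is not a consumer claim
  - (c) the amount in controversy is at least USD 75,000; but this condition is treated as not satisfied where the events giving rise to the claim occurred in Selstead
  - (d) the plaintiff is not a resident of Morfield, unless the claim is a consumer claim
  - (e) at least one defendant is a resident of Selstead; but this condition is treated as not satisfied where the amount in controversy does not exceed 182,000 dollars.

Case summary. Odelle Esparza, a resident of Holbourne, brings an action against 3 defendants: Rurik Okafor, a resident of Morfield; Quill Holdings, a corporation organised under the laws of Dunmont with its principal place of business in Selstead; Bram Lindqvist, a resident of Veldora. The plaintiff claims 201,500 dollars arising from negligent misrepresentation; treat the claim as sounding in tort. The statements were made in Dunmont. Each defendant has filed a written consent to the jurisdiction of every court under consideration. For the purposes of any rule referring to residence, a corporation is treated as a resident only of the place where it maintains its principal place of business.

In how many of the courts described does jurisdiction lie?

1

The Morfield Regional Court:
  (a) The claim is a tort claim, not a consumer claim, which satisfies one of the alternatives. Condition met.
  (b) Rurik Okafor resides in Morfield, which satisfies one of the alternatives. Condition met.
  (c) The plaintiff resides in Holbourne, which is not Morfield, so this disjunct is met. And the carve-out is inapplicable — the claim is a tort claim, not an employment claim. Condition met.
  (d) The corporate defendant(s) have their principal place of business in Selstead, not Morfield; the amount in controversy is USD 201,500, above the $192,000 ceiling — no alternative holds. Not satisfied.
  (e) Rurik Okafor resides in Morfield. Met.
  → No jurisdiction.
The Superior Court of Selstead:
  (a) The claim is a tort claim. Met.
  (b) Quill Holdings has its principal place of business in Selstead, which satisfies one of the alternatives. Condition met.
  (c) The amount in controversy is $201,500, which meets the $75,000 floor. The exception is not triggered, since the operative events occurred in Dunmont, not Selstead. Condition met.
  (d) The plaintiff resides in Holbourne, which is not Morfield. Met.
  (e) Quill Holdings resides in Selstead. The exception is not triggered, since the amount in controversy is USD 201,500, above the 182,000 dollars ceiling. Condition met.
  → Every requirement is satisfied — jurisdiction.
Courts with jurisdiction: the Superior Court of Selstead — 1 in total.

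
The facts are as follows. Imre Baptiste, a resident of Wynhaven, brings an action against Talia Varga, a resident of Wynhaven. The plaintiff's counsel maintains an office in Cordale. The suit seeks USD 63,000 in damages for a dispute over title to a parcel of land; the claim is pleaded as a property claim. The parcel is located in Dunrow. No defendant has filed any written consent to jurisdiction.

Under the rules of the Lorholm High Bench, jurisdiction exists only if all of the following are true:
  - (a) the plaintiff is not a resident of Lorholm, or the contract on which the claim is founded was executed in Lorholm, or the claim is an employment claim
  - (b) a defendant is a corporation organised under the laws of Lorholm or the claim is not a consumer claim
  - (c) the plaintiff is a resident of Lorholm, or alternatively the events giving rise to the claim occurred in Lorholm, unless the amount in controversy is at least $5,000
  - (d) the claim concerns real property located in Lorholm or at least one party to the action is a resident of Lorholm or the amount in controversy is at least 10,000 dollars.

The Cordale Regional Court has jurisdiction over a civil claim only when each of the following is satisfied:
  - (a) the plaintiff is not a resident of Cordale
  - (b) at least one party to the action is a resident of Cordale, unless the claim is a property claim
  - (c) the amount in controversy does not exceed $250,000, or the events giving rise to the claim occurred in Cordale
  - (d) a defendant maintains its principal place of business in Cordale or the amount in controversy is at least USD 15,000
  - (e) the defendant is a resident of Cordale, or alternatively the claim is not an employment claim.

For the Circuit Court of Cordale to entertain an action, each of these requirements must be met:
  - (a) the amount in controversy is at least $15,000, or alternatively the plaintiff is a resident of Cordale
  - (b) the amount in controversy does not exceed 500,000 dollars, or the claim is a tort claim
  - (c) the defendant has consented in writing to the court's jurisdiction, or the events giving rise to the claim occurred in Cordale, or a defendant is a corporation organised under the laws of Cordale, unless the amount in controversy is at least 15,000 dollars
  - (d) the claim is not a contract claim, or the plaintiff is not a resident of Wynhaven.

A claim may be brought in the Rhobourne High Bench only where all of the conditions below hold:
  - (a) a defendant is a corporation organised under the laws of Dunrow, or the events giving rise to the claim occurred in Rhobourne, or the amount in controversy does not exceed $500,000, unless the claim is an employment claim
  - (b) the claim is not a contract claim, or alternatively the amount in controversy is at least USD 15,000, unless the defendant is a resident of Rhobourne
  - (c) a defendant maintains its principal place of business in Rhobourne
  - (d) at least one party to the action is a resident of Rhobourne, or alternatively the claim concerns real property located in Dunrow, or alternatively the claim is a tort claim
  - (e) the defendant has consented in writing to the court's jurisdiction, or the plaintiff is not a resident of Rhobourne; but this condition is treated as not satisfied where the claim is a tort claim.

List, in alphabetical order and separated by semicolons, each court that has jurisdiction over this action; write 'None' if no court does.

the Circuit Court of Cordale; the Cordale Regional Court; the Lorholm High Bench

The Lorholm High Bench:
  (a) The plaintiff resides in Wynhaven, which is not Lorholm, so this disjunct is met. Satisfied.
  (b) The claim is a property claim, not a consumer claim, so this disjunct is met. Satisfied.
  (c) The plaintiff resides in Wynhaven, not Lorholm; the operative events occurred in Dunrow, not Lorholm — none of the alternatives is met. The proviso rescues it, though: the amount in controversy is $63,000, which meets the 5,000 dollars floor. Condition met.
  (d) The amount in controversy is USD 63,000, which meets the 10,000 dollars floor, so one alternative holds. Condition met.
  → All conditions met; jurisdiction exists.
The Cordale Regional Court:
  (a) The plaintiff resides in Wynhaven, which is not Cordale. Met.
  (b) No party resides in Cordale. However, the claim is a property claim, so the 'unless' proviso supplies this condition. Satisfied.
  (c) The amount in controversy is 63,000 dollars, within the $250,000 ceiling — that alternative is enough. Satisfied.
  (d) The amount in controversy is $63,000, which meets the $15,000 floor, which satisfies one of the alternatives. Satisfied.
  (e) The claim is a property claim, not an employment claim, so this disjunct is met. Condition met.
  → Every requirement is satisfied — jurisdiction.
The Circuit Court of Cordale:
  (a) The amount in controversy is $63,000, which meets the 15,000 dollars floor, so this disjunct is met. Met.
  (b) The amount in controversy is 63,000 dollars, within the 500,000 dollars ceiling, so this disjunct is met. Met.
  (c) No such written consent has been filed; the operative events occurred in Dunrow, not Cordale; no defendant is a corporation — every alternative fails. But the amount in controversy is $63,000, which meets the $15,000 floor, and the 'unless' clause therefore excuses the requirement. Satisfied.
  (d) The claim is a property claim, not a contract claim, so this disjunct is met. Condition met.
  → The court has jurisdiction.
The Rhobourne High Bench:
  (a) The amount in controversy is 63,000 dollars, within the 500,000 dollars ceiling, which satisfies one of the alternatives. Satisfied.
  (b) The claim is a property claim, not a contract claim — that alternative is enough. Satisfied.
  (c) No defendant is a corporation. Not met.
  (d) The property lies in Dunrow, so one alternative holds. Met.
  (e) The plaintiff resides in Wynhaven, which is not Rhobourne, so this disjunct is met. The carve-out does not apply: the claim is a property claim, not a tort claim. Met.
  → No jurisdiction.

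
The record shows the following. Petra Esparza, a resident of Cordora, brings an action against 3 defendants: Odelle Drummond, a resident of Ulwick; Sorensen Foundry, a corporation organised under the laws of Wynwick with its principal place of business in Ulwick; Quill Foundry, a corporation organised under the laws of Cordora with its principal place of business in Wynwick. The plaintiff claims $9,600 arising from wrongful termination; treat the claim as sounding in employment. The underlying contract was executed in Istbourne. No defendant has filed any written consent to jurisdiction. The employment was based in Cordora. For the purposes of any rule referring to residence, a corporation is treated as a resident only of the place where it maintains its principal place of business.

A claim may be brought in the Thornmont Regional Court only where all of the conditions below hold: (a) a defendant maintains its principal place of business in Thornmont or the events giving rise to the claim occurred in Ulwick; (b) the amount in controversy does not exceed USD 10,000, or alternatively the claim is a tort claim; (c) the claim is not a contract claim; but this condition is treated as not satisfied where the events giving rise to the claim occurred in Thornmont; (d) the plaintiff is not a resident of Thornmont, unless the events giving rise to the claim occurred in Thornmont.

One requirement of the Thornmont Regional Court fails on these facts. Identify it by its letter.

The Thornmont Regional Court:
  (a) The corporate defendant(s) have their principal place of business in Ulwick, Wynwick, not Thornmont; the operative events occurred in Cordora, not Ulwick — no alternative holds. Not satisfied.
  (b) The amount in controversy is 9,600 dollars, within the $10,000 ceiling, so this disjunct is met. Satisfied.
  (c) The claim is an employment claim, not a contract claim. The carve-out does not apply: the operative events occurred in Cordora, not Thornmont. Met.
  (d) The plaintiff resides in Cordora, which is not Thornmont. Condition met.
Only condition (a) fails.

(a)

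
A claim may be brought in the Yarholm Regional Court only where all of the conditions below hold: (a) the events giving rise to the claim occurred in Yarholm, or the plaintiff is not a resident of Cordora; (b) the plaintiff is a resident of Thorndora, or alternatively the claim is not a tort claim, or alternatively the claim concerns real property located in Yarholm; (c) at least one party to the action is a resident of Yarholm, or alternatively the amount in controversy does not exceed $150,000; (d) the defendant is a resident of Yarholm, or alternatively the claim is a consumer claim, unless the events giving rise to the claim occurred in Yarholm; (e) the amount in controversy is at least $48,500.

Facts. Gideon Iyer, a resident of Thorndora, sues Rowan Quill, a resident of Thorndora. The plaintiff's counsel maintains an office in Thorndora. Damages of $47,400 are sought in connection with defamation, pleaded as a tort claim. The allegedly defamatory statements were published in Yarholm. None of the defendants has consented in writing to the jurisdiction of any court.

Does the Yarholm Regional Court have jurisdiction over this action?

No

The Yarholm Regional Court:
  (a) The operative events occurred in Yarholm — that alternative is enough. Satisfied.
  (b) The plaintiff resides in Thorndora — that alternative is enough. Satisfied.
  (c) The amount in controversy is USD 47,400, within the $150,000 ceiling — that alternative is enough. Satisfied.
  (d) The defendant resides in Thorndora, not Yarholm; the claim is a tort claim, not a consumer claim — none of the alternatives is met. The proviso rescues it, though: the operative events occurred in Yarholm. Satisfied.
  (e) The amount in controversy is USD 47,400, below the 48,500 dollars floor. Not met.
  → Not every requirement is met — no jurisdiction.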